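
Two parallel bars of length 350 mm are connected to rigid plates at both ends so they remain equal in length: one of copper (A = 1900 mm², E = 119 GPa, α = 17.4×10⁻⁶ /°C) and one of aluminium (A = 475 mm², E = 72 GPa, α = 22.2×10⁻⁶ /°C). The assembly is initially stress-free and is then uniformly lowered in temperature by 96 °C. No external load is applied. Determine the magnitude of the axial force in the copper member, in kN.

P ≈ 13.7 kN (compressive in the copper)

Equilibrium of a rigid end plate with no external load gives equal and opposite internal forces ±P in the two members. Since α_{aluminium} > α_{copper}, cooling drives the aluminium into tension and the copper into compression.
Compatibility of the two members (thermal + elastic change equal): (α₁ − α₂)ΔT = P·[1/(A₁E₁) + 1/(A₂E₂)].
|α₁ − α₂|·ΔT = 4.8×10⁻⁶ × 96 = 0.0004608.
1/(A₁E₁) + 1/(A₂E₂) = 1/(1900×119×10³) + 1/(475×72×10³) = 3.366×10⁻⁸ N⁻¹.
P = 0.0004608 / 3.366×10⁻⁸ = 13690 N = 13.69 kN.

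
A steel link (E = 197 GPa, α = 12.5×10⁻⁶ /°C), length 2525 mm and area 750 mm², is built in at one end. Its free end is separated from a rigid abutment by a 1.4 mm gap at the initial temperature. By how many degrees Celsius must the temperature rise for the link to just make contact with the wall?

The gap closes when αΔT L = 1.4 mm, since the link is still unstressed at that instant.
So ΔT = g/(αL) = 1.4/(12.5×10⁻⁶ × 2525) = 44.36 °C.

ΔT ≈ 44.4 °C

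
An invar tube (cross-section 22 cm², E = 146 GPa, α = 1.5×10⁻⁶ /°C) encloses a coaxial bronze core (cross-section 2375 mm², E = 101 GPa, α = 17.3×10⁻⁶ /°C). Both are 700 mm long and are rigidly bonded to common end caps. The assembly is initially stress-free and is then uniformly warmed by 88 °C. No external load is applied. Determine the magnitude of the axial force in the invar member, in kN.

Both members must finish at the same length. With the larger α, the bronze tends to over-expand; the plates restrain it, putting the bronze in compression and the invar in tension. With no external load the two internal forces are equal and opposite, magnitude P.
Equating the net (thermal + elastic) strains gives |α₁ − α₂|·ΔT = P·[1/(A₁E₁) + 1/(A₂E₂)].
|α₁ − α₂|·ΔT = 15.8×10⁻⁶ × 88 = 0.00139.
1/(A₁E₁) + 1/(A₂E₂) = 1/(2200×146×10³) + 1/(2375×101×10³) = 7.282×10⁻⁹ N⁻¹.
P = 0.00139 / 7.282×10⁻⁹ = 190900 N = 190.9 kN.

P ≈ 191 kN (tensile in the invar)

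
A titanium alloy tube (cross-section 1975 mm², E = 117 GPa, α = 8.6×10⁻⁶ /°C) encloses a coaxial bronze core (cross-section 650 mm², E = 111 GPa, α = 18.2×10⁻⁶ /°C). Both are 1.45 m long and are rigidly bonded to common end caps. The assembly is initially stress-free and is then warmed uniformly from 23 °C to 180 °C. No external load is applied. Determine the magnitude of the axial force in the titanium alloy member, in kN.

Both members must finish at the same length. With the larger α, the bronze tends to over-expand; the plates restrain it, putting the bronze in compression and the titanium alloy in tension. With no external load the two internal forces are equal and opposite, magnitude P.
Compatibility of the two members (thermal + elastic change equal): (α₁ − α₂)ΔT = P·[1/(A₁E₁) + 1/(A₂E₂)].
|α₁ − α₂|·ΔT = 9.6×10⁻⁶ × 157 = 0.001507.
1/(A₁E₁) + 1/(A₂E₂) = 1/(1975×117×10³) + 1/(650×111×10³) = 1.819×10⁻⁸ N⁻¹.
P = 0.001507 / 1.819×10⁻⁸ = 82870 N = 82.87 kN.

P ≈ 82.9 kN (tensile in the titanium alloy)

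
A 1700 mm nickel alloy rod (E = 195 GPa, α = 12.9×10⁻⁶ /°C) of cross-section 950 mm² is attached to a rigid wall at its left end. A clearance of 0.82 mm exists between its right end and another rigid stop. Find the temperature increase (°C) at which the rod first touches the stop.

The gap closes when αΔT L = 0.82 mm, since the rod is still unstressed at that instant.
So ΔT = g/(αL) = 0.82/(12.9×10⁻⁶ × 1700) = 37.39 °C.

ΔT ≈ 37.4 °C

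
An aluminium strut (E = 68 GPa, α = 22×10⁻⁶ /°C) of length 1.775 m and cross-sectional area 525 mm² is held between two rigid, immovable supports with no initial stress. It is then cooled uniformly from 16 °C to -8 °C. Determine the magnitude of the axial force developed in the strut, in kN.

P ≈ 18.8 kN (tensile)

With zero net strain, σ = E·αΔT = 68 GPa × 22×10⁻⁶ × 24 = 35.9 MPa.
Then P = σA = 35.9 × 525 mm² = 18.85 kN, tensile.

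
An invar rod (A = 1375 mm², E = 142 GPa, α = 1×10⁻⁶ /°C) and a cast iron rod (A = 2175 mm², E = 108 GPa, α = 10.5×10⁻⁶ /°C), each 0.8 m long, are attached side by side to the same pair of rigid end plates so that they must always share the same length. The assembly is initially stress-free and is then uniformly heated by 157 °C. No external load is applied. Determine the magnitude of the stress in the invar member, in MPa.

Both members must finish at the same length. With the larger α, the cast iron tends to over-expand; the plates restrain it, putting the cast iron in compression and the invar in tension. With no external load the two internal forces are equal and opposite, magnitude P.
Compatibility of the two members (thermal + elastic change equal): (α₁ − α₂)ΔT = P·[1/(A₁E₁) + 1/(A₂E₂)].
|α₁ − α₂|·ΔT = 9.5×10⁻⁶ × 157 = 0.001491.
1/(A₁E₁) + 1/(A₂E₂) = 1/(1375×142×10³) + 1/(2175×108×10³) = 9.379×10⁻⁹ N⁻¹.
P = 0.001491 / 9.379×10⁻⁹ = 159000 N = 159 kN.
σ_{invar} = P/A₁ = 159000/1375 = 115.7 MPa, tensile.

σ ≈ 116 MPa (tensile)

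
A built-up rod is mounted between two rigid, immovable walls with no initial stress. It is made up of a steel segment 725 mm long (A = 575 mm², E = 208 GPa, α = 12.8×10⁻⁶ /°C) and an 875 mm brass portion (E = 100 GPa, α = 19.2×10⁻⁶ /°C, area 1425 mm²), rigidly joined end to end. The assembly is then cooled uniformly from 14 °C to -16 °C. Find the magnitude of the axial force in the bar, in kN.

P ≈ 64.1 kN (tensile)

If the supports were absent, the total length change would be Σ αᵢΔT Lᵢ = 12.8×10⁻⁶×30×725 + 19.2×10⁻⁶×30×875 = 0.7824 mm.
The walls prevent any net length change, so an axial force P (same in every segment) develops. Compatibility: P · Σ Lᵢ/(AᵢEᵢ) = δ_free.
The series flexibility is Σ Lᵢ/(AᵢEᵢ) = 725/(575×208×10³) + 875/(1425×100×10³) = 1.22×10⁻⁵ mm/N.
P = 0.7824 / 1.22×10⁻⁵ = 64120 N = 64.12 kN, tensile.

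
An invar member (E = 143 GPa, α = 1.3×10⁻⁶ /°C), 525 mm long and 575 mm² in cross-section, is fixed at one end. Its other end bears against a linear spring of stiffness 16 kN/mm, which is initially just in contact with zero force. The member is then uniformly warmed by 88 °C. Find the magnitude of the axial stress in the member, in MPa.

The unrestrained thermal change is αΔT L = 1.3×10⁻⁶ × 88 × 525 = 0.06006 mm.
With a force P in the spring, the elastic change of the member is PL/(AE) and that of the spring is P/k; compatibility requires their sum to equal δ_free.
So P = δ_free / [L/(AE) + 1/k] = 0.06006 / [ 525/(575×143×10³) + 1/(16×10³) ].
P = 0.06006 / 6.888×10⁻⁵ = 871.9 N.
σ = P/A = 871.9/575 = 1.516 MPa.

σ ≈ 1.52 MPa (compressive)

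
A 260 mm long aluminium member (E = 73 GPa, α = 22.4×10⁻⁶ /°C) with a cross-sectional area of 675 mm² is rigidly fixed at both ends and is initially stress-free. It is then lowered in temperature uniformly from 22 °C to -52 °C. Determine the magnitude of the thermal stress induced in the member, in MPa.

σ ≈ 121 MPa (tensile)

Because both ends are immovable the net strain is zero, and the suppressed thermal strain is αΔT = 22.4×10⁻⁶ × 74 = 1657.6×10⁻⁶.
The stress required to suppress this strain is σ = Eε = 73×10³ × 1657.6×10⁻⁶ = 121 MPa, tensile since the member is trying to contract.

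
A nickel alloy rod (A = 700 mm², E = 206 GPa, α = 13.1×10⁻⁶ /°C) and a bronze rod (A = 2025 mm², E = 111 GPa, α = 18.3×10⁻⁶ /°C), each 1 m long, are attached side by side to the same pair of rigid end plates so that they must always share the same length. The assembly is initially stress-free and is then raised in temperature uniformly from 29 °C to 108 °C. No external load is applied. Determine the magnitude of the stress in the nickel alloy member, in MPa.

σ ≈ 51.6 MPa (tensile)

The bronze has the larger α, so on heating it would change length more than the nickel alloy if both were free. The rigid plates force a common final length, so the bronze is put into compression and the nickel alloy into tension, with equal and opposite forces P (no external load).
Compatibility of the two members (thermal + elastic change equal): (α₁ − α₂)ΔT = P·[1/(A₁E₁) + 1/(A₂E₂)].
|α₁ − α₂|·ΔT = 5.2×10⁻⁶ × 79 = 0.0004108.
1/(A₁E₁) + 1/(A₂E₂) = 1/(700×206×10³) + 1/(2025×111×10³) = 1.138×10⁻⁸ N⁻¹.
P = 0.0004108 / 1.138×10⁻⁸ = 36090 N = 36.09 kN.
σ_{nickel alloy} = P/A₁ = 36090/700 = 51.55 MPa, tensile.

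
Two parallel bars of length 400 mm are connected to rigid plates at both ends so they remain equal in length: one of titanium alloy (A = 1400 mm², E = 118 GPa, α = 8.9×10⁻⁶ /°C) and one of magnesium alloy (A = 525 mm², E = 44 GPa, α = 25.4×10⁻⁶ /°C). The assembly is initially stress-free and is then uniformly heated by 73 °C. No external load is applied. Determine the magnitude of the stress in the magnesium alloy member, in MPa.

The magnesium alloy has the larger α, so on heating it would change length more than the titanium alloy if both were free. The rigid plates force a common final length, so the magnesium alloy is put into compression and the titanium alloy into tension, with equal and opposite forces P (no external load).
Setting the final lengths equal and cancelling L: (α₁ − α₂)ΔT = P/(A₁E₁) + P/(A₂E₂).
|α₁ − α₂|·ΔT = 16.5×10⁻⁶ × 73 = 0.001204.
1/(A₁E₁) + 1/(A₂E₂) = 1/(1400×118×10³) + 1/(525×44×10³) = 4.934×10⁻⁸ N⁻¹.
So P = 0.001204 / 4.934×10⁻⁸ = 24.41 kN.
σ_{magnesium alloy} = P/A₂ = 24410/525 = 46.5 MPa, compressive.

σ ≈ 46.5 MPa (compressive)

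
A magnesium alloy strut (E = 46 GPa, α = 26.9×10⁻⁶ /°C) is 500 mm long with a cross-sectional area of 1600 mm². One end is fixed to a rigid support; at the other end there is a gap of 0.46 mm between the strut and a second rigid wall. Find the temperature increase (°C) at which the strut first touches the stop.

ΔT ≈ 34.2 °C

Contact occurs when the free expansion equals the gap: αΔT L = 0.46 mm.
ΔT = 0.46 / (26.9×10⁻⁶ × 500) = 34.2 °C.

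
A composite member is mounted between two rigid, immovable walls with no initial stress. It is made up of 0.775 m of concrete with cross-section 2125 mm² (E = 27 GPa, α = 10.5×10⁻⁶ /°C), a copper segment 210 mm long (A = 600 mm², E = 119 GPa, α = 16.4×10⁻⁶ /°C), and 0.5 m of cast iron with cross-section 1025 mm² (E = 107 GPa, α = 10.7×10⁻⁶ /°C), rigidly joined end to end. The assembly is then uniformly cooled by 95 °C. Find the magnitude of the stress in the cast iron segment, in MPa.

σ ≈ 74.7 MPa (tensile)

Free thermal contraction of the whole bar: Σ αᵢΔT Lᵢ = 10.5×10⁻⁶×95×775 + 16.4×10⁻⁶×95×210 + 10.7×10⁻⁶×95×500 = 1.608 mm.
Since the ends are fixed, an axial force P builds up, equal in every segment, with P · Σ Lᵢ/(AᵢEᵢ) = δ_free.
The series flexibility is Σ Lᵢ/(AᵢEᵢ) = 775/(2125×27×10³) + 210/(600×119×10³) + 500/(1025×107×10³) = 2.101×10⁻⁵ mm/N.
Hence P = δ_free / Σ(L/AE) = 1.608/2.101×10⁻⁵ = 76.57 kN (tensile).
σ_{cast iron} = P / A = 76570 / 1025 = 74.7 MPa.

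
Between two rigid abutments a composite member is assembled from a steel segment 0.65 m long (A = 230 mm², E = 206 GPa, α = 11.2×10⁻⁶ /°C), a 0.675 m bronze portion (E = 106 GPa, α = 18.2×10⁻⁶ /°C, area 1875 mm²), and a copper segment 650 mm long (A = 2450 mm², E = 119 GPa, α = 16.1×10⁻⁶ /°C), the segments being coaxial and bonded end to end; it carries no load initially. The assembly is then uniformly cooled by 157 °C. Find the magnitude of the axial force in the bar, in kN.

P ≈ 244 kN (tensile)

Free thermal contraction of the whole bar: Σ αᵢΔT Lᵢ = 11.2×10⁻⁶×157×650 + 18.2×10⁻⁶×157×675 + 16.1×10⁻⁶×157×650 = 4.715 mm.
Since the ends are fixed, an axial force P builds up, equal in every segment, with P · Σ Lᵢ/(AᵢEᵢ) = δ_free.
The series flexibility is Σ Lᵢ/(AᵢEᵢ) = 650/(230×206×10³) + 675/(1875×106×10³) + 650/(2450×119×10³) = 1.934×10⁻⁵ mm/N.
P = 4.715 / 1.934×10⁻⁵ = 243700 N = 243.7 kN, tensile.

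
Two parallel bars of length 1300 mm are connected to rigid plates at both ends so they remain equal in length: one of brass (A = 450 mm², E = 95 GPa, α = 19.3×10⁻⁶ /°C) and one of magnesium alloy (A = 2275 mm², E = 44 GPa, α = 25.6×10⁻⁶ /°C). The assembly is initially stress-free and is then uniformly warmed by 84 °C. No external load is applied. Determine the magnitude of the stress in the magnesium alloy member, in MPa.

Both members must finish at the same length. With the larger α, the magnesium alloy tends to over-expand; the plates restrain it, putting the magnesium alloy in compression and the brass in tension. With no external load the two internal forces are equal and opposite, magnitude P.
Equating the net (thermal + elastic) strains gives |α₁ − α₂|·ΔT = P·[1/(A₁E₁) + 1/(A₂E₂)].
|α₁ − α₂|·ΔT = 6.3×10⁻⁶ × 84 = 0.0005292.
1/(A₁E₁) + 1/(A₂E₂) = 1/(450×95×10³) + 1/(2275×44×10³) = 3.338×10⁻⁸ N⁻¹.
So P = 0.0005292 / 3.338×10⁻⁸ = 15.85 kN.
σ_{magnesium alloy} = P/A₂ = 15850/2275 = 6.968 MPa, compressive.

σ ≈ 6.97 MPa (compressive)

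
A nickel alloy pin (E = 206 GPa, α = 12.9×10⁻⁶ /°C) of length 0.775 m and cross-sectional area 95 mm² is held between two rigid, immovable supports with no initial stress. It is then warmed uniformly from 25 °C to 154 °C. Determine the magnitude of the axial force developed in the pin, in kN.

Full restraint means ε = 0, so the stress is σ = EαΔT = 206×10³ × 12.9×10⁻⁶ × 129 = 342.8 MPa.
Then P = σA = 342.8 × 95 mm² = 32.57 kN, compressive.

P ≈ 32.6 kN (compressive)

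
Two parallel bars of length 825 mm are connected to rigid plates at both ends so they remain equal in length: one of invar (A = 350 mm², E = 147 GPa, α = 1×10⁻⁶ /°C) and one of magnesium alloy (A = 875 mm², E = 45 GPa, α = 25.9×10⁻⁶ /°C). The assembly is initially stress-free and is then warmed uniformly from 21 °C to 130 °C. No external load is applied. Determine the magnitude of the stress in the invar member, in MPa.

σ ≈ 173 MPa (tensile)

Equilibrium of a rigid end plate with no external load gives equal and opposite internal forces ±P in the two members. Since α_{magnesium alloy} > α_{invar}, heating drives the magnesium alloy into compression and the invar into tension.
Setting the final lengths equal and cancelling L: (α₁ − α₂)ΔT = P/(A₁E₁) + P/(A₂E₂).
|α₁ − α₂|·ΔT = 24.9×10⁻⁶ × 109 = 0.002714.
1/(A₁E₁) + 1/(A₂E₂) = 1/(350×147×10³) + 1/(875×45×10³) = 4.483×10⁻⁸ N⁻¹.
P = 0.002714 / 4.483×10⁻⁸ = 60540 N = 60.54 kN.
σ_{invar} = P/A₁ = 60540/350 = 173 MPa, tensile.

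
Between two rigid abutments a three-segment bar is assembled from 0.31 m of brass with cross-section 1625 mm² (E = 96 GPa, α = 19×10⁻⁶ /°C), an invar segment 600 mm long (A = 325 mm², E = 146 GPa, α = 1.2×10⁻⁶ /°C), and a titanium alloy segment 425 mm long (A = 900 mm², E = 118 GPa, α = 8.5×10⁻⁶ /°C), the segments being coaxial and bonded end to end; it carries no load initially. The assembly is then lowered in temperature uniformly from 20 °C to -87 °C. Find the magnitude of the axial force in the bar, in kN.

If the supports were absent, the total length change would be Σ αᵢΔT Lᵢ = 19×10⁻⁶×107×310 + 1.2×10⁻⁶×107×600 + 8.5×10⁻⁶×107×425 = 1.094 mm.
The rigid supports impose zero overall length change; the single axial force P common to all segments must satisfy P Σ Lᵢ/(AᵢEᵢ) = δ_free.
The series flexibility is Σ Lᵢ/(AᵢEᵢ) = 310/(1625×96×10³) + 600/(325×146×10³) + 425/(900×118×10³) = 1.863×10⁻⁵ mm/N.
P = 1.094 / 1.863×10⁻⁵ = 58700 N = 58.7 kN, tensile.

P ≈ 58.7 kN (tensile)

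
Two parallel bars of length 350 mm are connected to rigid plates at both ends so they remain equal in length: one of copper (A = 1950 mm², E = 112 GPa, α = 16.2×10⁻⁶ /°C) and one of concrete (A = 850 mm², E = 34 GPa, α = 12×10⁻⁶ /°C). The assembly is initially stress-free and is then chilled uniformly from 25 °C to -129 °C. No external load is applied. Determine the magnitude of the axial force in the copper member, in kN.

P ≈ 16.5 kN (tensile in the copper)

Both members must finish at the same length. With the larger α, the copper tends to over-contract; the plates restrain it, putting the copper in tension and the concrete in compression. With no external load the two internal forces are equal and opposite, magnitude P.
Compatibility of the two members (thermal + elastic change equal): (α₁ − α₂)ΔT = P·[1/(A₁E₁) + 1/(A₂E₂)].
|α₁ − α₂|·ΔT = 4.2×10⁻⁶ × 154 = 0.0006468.
1/(A₁E₁) + 1/(A₂E₂) = 1/(1950×112×10³) + 1/(850×34×10³) = 3.918×10⁻⁸ N⁻¹.
So P = 0.0006468 / 3.918×10⁻⁸ = 16.51 kN.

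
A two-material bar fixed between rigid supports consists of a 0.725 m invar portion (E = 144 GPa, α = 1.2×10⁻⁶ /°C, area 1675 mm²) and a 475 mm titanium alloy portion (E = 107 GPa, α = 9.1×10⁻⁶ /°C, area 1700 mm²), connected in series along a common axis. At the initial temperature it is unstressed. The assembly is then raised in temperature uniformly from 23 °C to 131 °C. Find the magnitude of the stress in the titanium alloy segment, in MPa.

σ ≈ 58.7 MPa (compressive)

Free thermal expansion of the whole bar: Σ αᵢΔT Lᵢ = 1.2×10⁻⁶×108×725 + 9.1×10⁻⁶×108×475 = 0.5608 mm.
The walls prevent any net length change, so an axial force P (same in every segment) develops. Compatibility: P · Σ Lᵢ/(AᵢEᵢ) = δ_free.
The series flexibility is Σ Lᵢ/(AᵢEᵢ) = 725/(1675×144×10³) + 475/(1700×107×10³) = 5.617×10⁻⁶ mm/N.
So P = 0.5608 / 5.617×10⁻⁶ = 99.84 kN, compressive.
σ_{titanium alloy} = P / A = 99840 / 1700 = 58.73 MPa.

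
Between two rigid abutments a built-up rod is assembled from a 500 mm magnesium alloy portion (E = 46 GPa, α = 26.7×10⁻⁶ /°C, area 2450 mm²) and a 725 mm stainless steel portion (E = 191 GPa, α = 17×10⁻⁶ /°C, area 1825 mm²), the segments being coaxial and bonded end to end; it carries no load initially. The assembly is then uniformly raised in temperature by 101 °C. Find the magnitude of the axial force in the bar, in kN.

P ≈ 398 kN (compressive)

With the walls removed the bar would change length by δ_free = Σ αᵢΔT Lᵢ = 26.7×10⁻⁶×101×500 + 17×10⁻⁶×101×725 = 2.593 mm.
Since the ends are fixed, an axial force P builds up, equal in every segment, with P · Σ Lᵢ/(AᵢEᵢ) = δ_free.
Σ Lᵢ/(AᵢEᵢ) = 500/(2450×46×10³) + 725/(1825×191×10³) = 6.516×10⁻⁶ mm/N.
Hence P = δ_free / Σ(L/AE) = 2.593/6.516×10⁻⁶ = 397.9 kN (compressive).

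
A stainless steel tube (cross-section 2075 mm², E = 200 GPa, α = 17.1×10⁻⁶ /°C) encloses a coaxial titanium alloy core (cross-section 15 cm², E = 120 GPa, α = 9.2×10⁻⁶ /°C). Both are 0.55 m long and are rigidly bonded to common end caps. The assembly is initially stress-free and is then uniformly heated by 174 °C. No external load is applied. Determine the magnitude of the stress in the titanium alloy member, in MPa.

σ ≈ 115 MPa (tensile)

Both members must finish at the same length. With the larger α, the stainless steel tends to over-expand; the plates restrain it, putting the stainless steel in compression and the titanium alloy in tension. With no external load the two internal forces are equal and opposite, magnitude P.
Compatibility of the two members (thermal + elastic change equal): (α₁ − α₂)ΔT = P·[1/(A₁E₁) + 1/(A₂E₂)].
|α₁ − α₂|·ΔT = 7.9×10⁻⁶ × 174 = 0.001375.
1/(A₁E₁) + 1/(A₂E₂) = 1/(2075×200×10³) + 1/(1500×120×10³) = 7.965×10⁻⁹ N⁻¹.
So P = 0.001375 / 7.965×10⁻⁹ = 172.6 kN.
σ_{titanium alloy} = P/A₂ = 172600/1500 = 115.1 MPa, tensile.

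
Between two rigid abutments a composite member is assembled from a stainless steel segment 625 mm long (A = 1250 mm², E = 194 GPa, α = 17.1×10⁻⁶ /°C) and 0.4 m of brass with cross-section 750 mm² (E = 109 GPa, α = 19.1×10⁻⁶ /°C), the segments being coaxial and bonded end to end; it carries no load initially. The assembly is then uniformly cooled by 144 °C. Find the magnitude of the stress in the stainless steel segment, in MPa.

σ ≈ 283 MPa (tensile)

Free thermal contraction of the whole bar: Σ αᵢΔT Lᵢ = 17.1×10⁻⁶×144×625 + 19.1×10⁻⁶×144×400 = 2.639 mm.
The rigid supports impose zero overall length change; the single axial force P common to all segments must satisfy P Σ Lᵢ/(AᵢEᵢ) = δ_free.
Σ Lᵢ/(AᵢEᵢ) = 625/(1250×194×10³) + 400/(750×109×10³) = 7.47×10⁻⁶ mm/N.
Hence P = δ_free / Σ(L/AE) = 2.639/7.47×10⁻⁶ = 353.3 kN (tensile).
σ_{stainless steel} = P / A = 353300 / 1250 = 282.6 MPa.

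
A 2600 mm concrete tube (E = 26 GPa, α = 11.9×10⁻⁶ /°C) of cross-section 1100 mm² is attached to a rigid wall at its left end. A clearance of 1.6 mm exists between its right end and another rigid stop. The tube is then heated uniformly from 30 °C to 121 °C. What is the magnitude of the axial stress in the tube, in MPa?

If the wall were absent the tube would grow by αΔT L = 11.9×10⁻⁶ × 91 × 2600 = 2.816 mm.
This exceeds the 1.6 mm gap, so the wall pushes back. The portion of expansion that must be recovered elastically is δ_free − gap = 2.816 − 1.6 = 1.216 mm.
That suppressed elongation corresponds to σ = E·Δ/L = 26×10³ × 1.216/2600 = 12.16 MPa.

σ ≈ 12.2 MPa (compressive)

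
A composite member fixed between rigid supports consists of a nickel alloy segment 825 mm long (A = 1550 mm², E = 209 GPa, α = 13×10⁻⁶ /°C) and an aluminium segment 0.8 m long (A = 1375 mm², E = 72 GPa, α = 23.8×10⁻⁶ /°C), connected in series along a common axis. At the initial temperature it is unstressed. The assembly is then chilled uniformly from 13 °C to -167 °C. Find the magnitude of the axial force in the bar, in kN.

If the supports were absent, the total length change would be Σ αᵢΔT Lᵢ = 13×10⁻⁶×180×825 + 23.8×10⁻⁶×180×800 = 5.358 mm.
The rigid supports impose zero overall length change; the single axial force P common to all segments must satisfy P Σ Lᵢ/(AᵢEᵢ) = δ_free.
Σ Lᵢ/(AᵢEᵢ) = 825/(1550×209×10³) + 800/(1375×72×10³) = 1.063×10⁻⁵ mm/N.
Hence P = δ_free / Σ(L/AE) = 5.358/1.063×10⁻⁵ = 504.1 kN (tensile).

P ≈ 504 kN (tensile)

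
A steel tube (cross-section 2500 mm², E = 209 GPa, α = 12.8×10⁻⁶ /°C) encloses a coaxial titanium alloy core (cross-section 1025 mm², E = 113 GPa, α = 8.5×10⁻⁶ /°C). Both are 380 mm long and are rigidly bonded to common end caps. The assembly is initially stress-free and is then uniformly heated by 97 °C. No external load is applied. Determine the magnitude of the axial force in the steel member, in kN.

The steel has the larger α, so on heating it would change length more than the titanium alloy if both were free. The rigid plates force a common final length, so the steel is put into compression and the titanium alloy into tension, with equal and opposite forces P (no external load).
Compatibility of the two members (thermal + elastic change equal): (α₁ − α₂)ΔT = P·[1/(A₁E₁) + 1/(A₂E₂)].
|α₁ − α₂|·ΔT = 4.3×10⁻⁶ × 97 = 0.0004171.
1/(A₁E₁) + 1/(A₂E₂) = 1/(2500×209×10³) + 1/(1025×113×10³) = 1.055×10⁻⁸ N⁻¹.
So P = 0.0004171 / 1.055×10⁻⁸ = 39.54 kN.

P ≈ 39.5 kN (compressive in the steel)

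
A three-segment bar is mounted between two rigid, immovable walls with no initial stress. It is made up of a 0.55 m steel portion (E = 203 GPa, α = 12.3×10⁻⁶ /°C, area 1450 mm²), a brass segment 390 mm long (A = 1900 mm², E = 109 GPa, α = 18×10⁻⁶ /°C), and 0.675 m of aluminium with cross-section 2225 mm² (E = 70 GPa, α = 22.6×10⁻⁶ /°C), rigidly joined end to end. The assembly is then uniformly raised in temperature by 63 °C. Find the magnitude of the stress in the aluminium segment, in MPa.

σ ≈ 102 MPa (compressive)

If the supports were absent, the total length change would be Σ αᵢΔT Lᵢ = 12.3×10⁻⁶×63×550 + 18×10⁻⁶×63×390 + 22.6×10⁻⁶×63×675 = 1.83 mm.
The walls prevent any net length change, so an axial force P (same in every segment) develops. Compatibility: P · Σ Lᵢ/(AᵢEᵢ) = δ_free.
The series flexibility is Σ Lᵢ/(AᵢEᵢ) = 550/(1450×203×10³) + 390/(1900×109×10³) + 675/(2225×70×10³) = 8.086×10⁻⁶ mm/N.
So P = 1.83 / 8.086×10⁻⁶ = 226.3 kN, compressive.
σ_{aluminium} = P / A = 226300 / 2225 = 101.7 MPa.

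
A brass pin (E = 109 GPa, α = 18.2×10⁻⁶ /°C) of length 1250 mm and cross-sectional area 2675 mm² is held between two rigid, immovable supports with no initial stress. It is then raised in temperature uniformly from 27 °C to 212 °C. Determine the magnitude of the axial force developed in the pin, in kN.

P ≈ 982 kN (compressive)

The ends cannot move, so σ = EαΔT = 109×10³ × 18.2×10⁻⁶ × 185 = 367 MPa.
Axial force P = σA = 367 × 2675 = 981700 N = 981.7 kN, compressive.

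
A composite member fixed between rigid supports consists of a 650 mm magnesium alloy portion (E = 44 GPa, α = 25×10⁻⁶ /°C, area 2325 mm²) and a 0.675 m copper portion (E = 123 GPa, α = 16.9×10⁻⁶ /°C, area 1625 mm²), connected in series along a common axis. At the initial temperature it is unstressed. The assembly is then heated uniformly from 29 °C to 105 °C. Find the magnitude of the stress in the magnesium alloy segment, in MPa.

σ ≈ 92.9 MPa (compressive)

If the supports were absent, the total length change would be Σ αᵢΔT Lᵢ = 25×10⁻⁶×76×650 + 16.9×10⁻⁶×76×675 = 2.102 mm.
The rigid supports impose zero overall length change; the single axial force P common to all segments must satisfy P Σ Lᵢ/(AᵢEᵢ) = δ_free.
The series flexibility is Σ Lᵢ/(AᵢEᵢ) = 650/(2325×44×10³) + 675/(1625×123×10³) = 9.731×10⁻⁶ mm/N.
So P = 2.102 / 9.731×10⁻⁶ = 216 kN, compressive.
σ_{magnesium alloy} = P / A = 216000 / 2325 = 92.91 MPa.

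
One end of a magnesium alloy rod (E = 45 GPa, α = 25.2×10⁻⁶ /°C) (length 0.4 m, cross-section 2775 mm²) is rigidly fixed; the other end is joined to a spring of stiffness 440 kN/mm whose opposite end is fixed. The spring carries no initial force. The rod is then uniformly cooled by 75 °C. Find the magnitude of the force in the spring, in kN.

Free thermal contraction: δ_free = αΔT L = 25.2×10⁻⁶ × 75 × 400 = 0.756 mm.
Let P be the tensile force in the spring. The rod extends elastically by PL/(AE) and the spring stretches by P/k; together these equal δ_free.
P [ L/(AE) + 1/k ] = δ_free → P [ 400/(2775×45×10³) + 1/(440×10³) ] = 0.756.
P = 0.756 / 5.476×10⁻⁶ = 138100 N.

P ≈ 138 kN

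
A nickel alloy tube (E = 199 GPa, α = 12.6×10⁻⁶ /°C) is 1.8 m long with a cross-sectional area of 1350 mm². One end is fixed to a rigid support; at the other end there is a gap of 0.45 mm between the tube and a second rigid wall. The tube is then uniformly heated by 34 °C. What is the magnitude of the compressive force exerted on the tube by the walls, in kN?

Free thermal elongation = αΔT L = 12.6×10⁻⁶ × 34 × 1800 = 0.7711 mm.
The gap closes (δ_free > 0.45 mm) and the wall then resists a further 0.7711 − 0.45 = 0.3211 mm of expansion.
Compatibility: PL/(AE) = 0.3211 mm, so σ = P/A = E × (0.3211/1800) = 35.5 MPa.
P = σA = 35.5 × 1350 = 47.93 kN.

P ≈ 47.9 kN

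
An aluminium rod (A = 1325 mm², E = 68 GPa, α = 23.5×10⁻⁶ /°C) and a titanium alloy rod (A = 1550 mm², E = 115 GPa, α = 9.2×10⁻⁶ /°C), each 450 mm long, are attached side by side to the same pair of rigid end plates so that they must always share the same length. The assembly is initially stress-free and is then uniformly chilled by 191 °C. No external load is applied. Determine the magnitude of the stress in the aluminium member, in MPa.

σ ≈ 123 MPa (tensile)

Equilibrium of a rigid end plate with no external load gives equal and opposite internal forces ±P in the two members. Since α_{aluminium} > α_{titanium alloy}, cooling drives the aluminium into tension and the titanium alloy into compression.
Compatibility of the two members (thermal + elastic change equal): (α₁ − α₂)ΔT = P·[1/(A₁E₁) + 1/(A₂E₂)].
|α₁ − α₂|·ΔT = 14.3×10⁻⁶ × 191 = 0.002731.
1/(A₁E₁) + 1/(A₂E₂) = 1/(1325×68×10³) + 1/(1550×115×10³) = 1.671×10⁻⁸ N⁻¹.
So P = 0.002731 / 1.671×10⁻⁸ = 163.5 kN.
σ_{aluminium} = P/A₁ = 163500/1325 = 123.4 MPa, tensile.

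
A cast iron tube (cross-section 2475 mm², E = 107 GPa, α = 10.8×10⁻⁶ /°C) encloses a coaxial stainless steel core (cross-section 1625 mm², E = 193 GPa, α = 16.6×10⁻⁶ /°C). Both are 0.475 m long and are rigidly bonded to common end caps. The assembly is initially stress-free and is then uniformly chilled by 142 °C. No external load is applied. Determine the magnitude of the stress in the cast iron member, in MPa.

Equilibrium of a rigid end plate with no external load gives equal and opposite internal forces ±P in the two members. Since α_{stainless steel} > α_{cast iron}, cooling drives the stainless steel into tension and the cast iron into compression.
Equating the net (thermal + elastic) strains gives |α₁ − α₂|·ΔT = P·[1/(A₁E₁) + 1/(A₂E₂)].
|α₁ − α₂|·ΔT = 5.8×10⁻⁶ × 142 = 0.0008236.
1/(A₁E₁) + 1/(A₂E₂) = 1/(2475×107×10³) + 1/(1625×193×10³) = 6.965×10⁻⁹ N⁻¹.
So P = 0.0008236 / 6.965×10⁻⁹ = 118.3 kN.
σ_{cast iron} = P/A₁ = 118300/2475 = 47.78 MPa, compressive.

σ ≈ 47.8 MPa (compressive)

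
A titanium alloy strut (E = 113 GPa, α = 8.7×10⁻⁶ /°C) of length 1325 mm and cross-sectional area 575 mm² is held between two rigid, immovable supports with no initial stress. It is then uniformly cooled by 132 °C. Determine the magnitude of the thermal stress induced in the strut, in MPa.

With length fixed, the mechanical strain must cancel the thermal strain αΔT = 8.7×10⁻⁶ × 132 = 1148.4×10⁻⁶.
Hence σ = E·αΔT = 113×10³ × 1148.4×10⁻⁶ = 129.8 MPa, tensile.

σ ≈ 130 MPa (tensile)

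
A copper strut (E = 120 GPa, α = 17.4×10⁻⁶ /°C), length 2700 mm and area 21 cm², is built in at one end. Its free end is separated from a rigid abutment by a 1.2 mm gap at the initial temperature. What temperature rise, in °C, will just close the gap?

ΔT ≈ 25.5 °C

Contact occurs when the free expansion equals the gap: αΔT L = 1.2 mm.
So ΔT = g/(αL) = 1.2/(17.4×10⁻⁶ × 2700) = 25.54 °C.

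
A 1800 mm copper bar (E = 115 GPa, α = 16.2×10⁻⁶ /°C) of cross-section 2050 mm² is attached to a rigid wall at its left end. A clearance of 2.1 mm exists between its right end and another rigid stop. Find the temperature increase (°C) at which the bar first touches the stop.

The gap closes when αΔT L = 2.1 mm, since the bar is still unstressed at that instant.
So ΔT = g/(αL) = 2.1/(16.2×10⁻⁶ × 1800) = 72.02 °C.

ΔT ≈ 72 °C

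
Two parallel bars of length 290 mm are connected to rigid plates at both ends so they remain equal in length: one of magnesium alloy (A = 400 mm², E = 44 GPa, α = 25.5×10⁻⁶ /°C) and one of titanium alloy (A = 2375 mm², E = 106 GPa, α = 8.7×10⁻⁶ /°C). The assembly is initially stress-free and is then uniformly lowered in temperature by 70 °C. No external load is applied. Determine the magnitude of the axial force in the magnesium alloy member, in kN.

Both members must finish at the same length. With the larger α, the magnesium alloy tends to over-contract; the plates restrain it, putting the magnesium alloy in tension and the titanium alloy in compression. With no external load the two internal forces are equal and opposite, magnitude P.
Compatibility of the two members (thermal + elastic change equal): (α₁ − α₂)ΔT = P·[1/(A₁E₁) + 1/(A₂E₂)].
|α₁ − α₂|·ΔT = 16.8×10⁻⁶ × 70 = 0.001176.
1/(A₁E₁) + 1/(A₂E₂) = 1/(400×44×10³) + 1/(2375×106×10³) = 6.079×10⁻⁸ N⁻¹.
So P = 0.001176 / 6.079×10⁻⁸ = 19.35 kN.

P ≈ 19.3 kN (tensile in the magnesium alloy)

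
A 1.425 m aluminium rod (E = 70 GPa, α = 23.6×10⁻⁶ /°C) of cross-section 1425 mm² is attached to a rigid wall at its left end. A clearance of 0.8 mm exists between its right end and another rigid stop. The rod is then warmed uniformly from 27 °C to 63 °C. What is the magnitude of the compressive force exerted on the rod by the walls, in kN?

Unrestrained expansion: δ_free = αΔT L = 23.6×10⁻⁶ × 36 × 1425 = 1.211 mm.
After closing the 0.8 mm clearance, 1.211 − 0.8 = 0.4107 mm of expansion remains to be suppressed by the wall.
That suppressed elongation corresponds to σ = E·Δ/L = 70×10³ × 0.4107/1425 = 20.17 MPa.
P = σA = 20.17 × 1425 = 28.75 kN.

P ≈ 28.7 kN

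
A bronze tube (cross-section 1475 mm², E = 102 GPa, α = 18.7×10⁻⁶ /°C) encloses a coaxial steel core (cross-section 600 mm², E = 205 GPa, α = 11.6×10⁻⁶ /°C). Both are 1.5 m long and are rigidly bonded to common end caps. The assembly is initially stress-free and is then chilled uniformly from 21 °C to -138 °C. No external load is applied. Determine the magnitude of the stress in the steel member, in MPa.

Both members must finish at the same length. With the larger α, the bronze tends to over-contract; the plates restrain it, putting the bronze in tension and the steel in compression. With no external load the two internal forces are equal and opposite, magnitude P.
Compatibility of the two members (thermal + elastic change equal): (α₁ − α₂)ΔT = P·[1/(A₁E₁) + 1/(A₂E₂)].
|α₁ − α₂|·ΔT = 7.1×10⁻⁶ × 159 = 0.001129.
1/(A₁E₁) + 1/(A₂E₂) = 1/(1475×102×10³) + 1/(600×205×10³) = 1.478×10⁻⁸ N⁻¹.
So P = 0.001129 / 1.478×10⁻⁸ = 76.4 kN.
σ_{steel} = P/A₂ = 76400/600 = 127.3 MPa, compressive.

σ ≈ 127 MPa (compressive)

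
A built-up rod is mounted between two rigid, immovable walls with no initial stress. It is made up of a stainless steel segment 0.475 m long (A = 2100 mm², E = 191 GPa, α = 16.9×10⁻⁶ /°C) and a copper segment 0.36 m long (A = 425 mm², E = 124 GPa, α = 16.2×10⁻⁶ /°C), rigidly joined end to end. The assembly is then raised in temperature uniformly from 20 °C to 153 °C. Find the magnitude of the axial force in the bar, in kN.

P ≈ 230 kN (compressive)

If the supports were absent, the total length change would be Σ αᵢΔT Lᵢ = 16.9×10⁻⁶×133×475 + 16.2×10⁻⁶×133×360 = 1.843 mm.
The rigid supports impose zero overall length change; the single axial force P common to all segments must satisfy P Σ Lᵢ/(AᵢEᵢ) = δ_free.
The series flexibility is Σ Lᵢ/(AᵢEᵢ) = 475/(2100×191×10³) + 360/(425×124×10³) = 8.015×10⁻⁶ mm/N.
Hence P = δ_free / Σ(L/AE) = 1.843/8.015×10⁻⁶ = 230 kN (compressive).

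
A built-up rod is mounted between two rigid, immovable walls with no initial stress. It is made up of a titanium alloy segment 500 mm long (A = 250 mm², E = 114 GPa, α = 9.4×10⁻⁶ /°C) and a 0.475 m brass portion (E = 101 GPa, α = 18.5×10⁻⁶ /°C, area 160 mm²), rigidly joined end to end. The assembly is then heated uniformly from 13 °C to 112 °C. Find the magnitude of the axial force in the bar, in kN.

P ≈ 28.4 kN (compressive)

With the walls removed the bar would change length by δ_free = Σ αᵢΔT Lᵢ = 9.4×10⁻⁶×99×500 + 18.5×10⁻⁶×99×475 = 1.335 mm.
The walls prevent any net length change, so an axial force P (same in every segment) develops. Compatibility: P · Σ Lᵢ/(AᵢEᵢ) = δ_free.
Σ Lᵢ/(AᵢEᵢ) = 500/(250×114×10³) + 475/(160×101×10³) = 4.694×10⁻⁵ mm/N.
So P = 1.335 / 4.694×10⁻⁵ = 28.45 kN, compressive.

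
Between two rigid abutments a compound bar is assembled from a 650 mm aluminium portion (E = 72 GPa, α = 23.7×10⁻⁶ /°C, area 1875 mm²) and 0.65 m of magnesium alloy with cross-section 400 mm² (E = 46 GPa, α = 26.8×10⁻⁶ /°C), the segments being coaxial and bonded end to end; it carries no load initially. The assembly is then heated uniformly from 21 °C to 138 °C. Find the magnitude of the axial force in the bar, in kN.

With the walls removed the bar would change length by δ_free = Σ αᵢΔT Lᵢ = 23.7×10⁻⁶×117×650 + 26.8×10⁻⁶×117×650 = 3.841 mm.
The walls prevent any net length change, so an axial force P (same in every segment) develops. Compatibility: P · Σ Lᵢ/(AᵢEᵢ) = δ_free.
The series flexibility is Σ Lᵢ/(AᵢEᵢ) = 650/(1875×72×10³) + 650/(400×46×10³) = 4.014×10⁻⁵ mm/N.
So P = 3.841 / 4.014×10⁻⁵ = 95.68 kN, compressive.

P ≈ 95.7 kN (compressive)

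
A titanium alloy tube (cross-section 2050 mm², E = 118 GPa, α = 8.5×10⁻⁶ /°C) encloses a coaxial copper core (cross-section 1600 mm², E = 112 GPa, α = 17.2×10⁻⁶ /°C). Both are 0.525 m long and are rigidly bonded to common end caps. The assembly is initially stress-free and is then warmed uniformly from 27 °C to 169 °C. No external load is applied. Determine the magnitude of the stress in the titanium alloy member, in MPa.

σ ≈ 62 MPa (tensile)

The copper has the larger α, so on heating it would change length more than the titanium alloy if both were free. The rigid plates force a common final length, so the copper is put into compression and the titanium alloy into tension, with equal and opposite forces P (no external load).
Compatibility of the two members (thermal + elastic change equal): (α₁ − α₂)ΔT = P·[1/(A₁E₁) + 1/(A₂E₂)].
|α₁ − α₂|·ΔT = 8.7×10⁻⁶ × 142 = 0.001235.
1/(A₁E₁) + 1/(A₂E₂) = 1/(2050×118×10³) + 1/(1600×112×10³) = 9.714×10⁻⁹ N⁻¹.
So P = 0.001235 / 9.714×10⁻⁹ = 127.2 kN.
σ_{titanium alloy} = P/A₁ = 127200/2050 = 62.04 MPa, tensile.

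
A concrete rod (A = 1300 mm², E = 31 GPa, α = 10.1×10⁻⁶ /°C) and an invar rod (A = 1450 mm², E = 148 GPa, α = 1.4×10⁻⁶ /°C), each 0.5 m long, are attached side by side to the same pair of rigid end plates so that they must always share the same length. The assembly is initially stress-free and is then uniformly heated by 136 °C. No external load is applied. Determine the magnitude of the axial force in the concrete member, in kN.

P ≈ 40.1 kN (compressive in the concrete)

Equilibrium of a rigid end plate with no external load gives equal and opposite internal forces ±P in the two members. Since α_{concrete} > α_{invar}, heating drives the concrete into compression and the invar into tension.
Setting the final lengths equal and cancelling L: (α₁ − α₂)ΔT = P/(A₁E₁) + P/(A₂E₂).
|α₁ − α₂|·ΔT = 8.7×10⁻⁶ × 136 = 0.001183.
1/(A₁E₁) + 1/(A₂E₂) = 1/(1300×31×10³) + 1/(1450×148×10³) = 2.947×10⁻⁸ N⁻¹.
So P = 0.001183 / 2.947×10⁻⁸ = 40.14 kN.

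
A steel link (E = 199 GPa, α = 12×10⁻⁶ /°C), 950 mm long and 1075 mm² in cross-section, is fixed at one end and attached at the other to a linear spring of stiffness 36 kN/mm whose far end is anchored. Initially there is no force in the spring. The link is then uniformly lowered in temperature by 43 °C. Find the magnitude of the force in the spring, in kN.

If the spring were absent the link would shorten by αΔT L = 12×10⁻⁶ × 43 × 950 = 0.4902 mm.
Let P be the tensile force in the spring. The link extends elastically by PL/(AE) and the spring stretches by P/k; together these equal δ_free.
P [ L/(AE) + 1/k ] = δ_free → P [ 950/(1075×199×10³) + 1/(36×10³) ] = 0.4902.
P = 0.4902 / 3.222×10⁻⁵ = 15210 N.

P ≈ 15.2 kN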